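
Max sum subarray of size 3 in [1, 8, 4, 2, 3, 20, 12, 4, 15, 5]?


[0:3]: 13
[1:4]: 14
[2:5]: 9
[3:6]: 25
[4:7]: 35
[5:8]: 36
[6:9]: 31
[7:10]: 24

Max: 36 at [5:8]


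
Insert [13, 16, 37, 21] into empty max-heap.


Insert 13: [13]
Insert 16: [16, 13]
Insert 37: [37, 13, 16]
Insert 21: [37, 21, 16, 13]

Final heap: [37, 21, 16, 13]


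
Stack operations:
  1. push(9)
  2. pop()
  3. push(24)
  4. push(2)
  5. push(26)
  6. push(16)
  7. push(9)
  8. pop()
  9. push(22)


push(9) -> [9]
pop()->9, []
push(24) -> [24]
push(2) -> [24, 2]
push(26) -> [24, 2, 26]
push(16) -> [24, 2, 26, 16]
push(9) -> [24, 2, 26, 16, 9]
pop()->9, [24, 2, 26, 16]
push(22) -> [24, 2, 26, 16, 22]

Final stack: [24, 2, 26, 16, 22]


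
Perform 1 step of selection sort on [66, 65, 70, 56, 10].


Initial: [66, 65, 70, 56, 10]
Step 1: min=10 at 4
  Swap: [10, 65, 70, 56, 66]

After 1 step: [10, 65, 70, 56, 66]


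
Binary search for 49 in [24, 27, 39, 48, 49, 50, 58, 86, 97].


Step 1: lo=0, hi=8, mid=4, val=49

Found at index 4


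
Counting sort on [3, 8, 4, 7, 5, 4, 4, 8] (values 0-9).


Input: [3, 8, 4, 7, 5, 4, 4, 8]
Counts: [0, 0, 0, 1, 3, 1, 0, 1, 2, 0]

Sorted: [3, 4, 4, 4, 5, 7, 8, 8]


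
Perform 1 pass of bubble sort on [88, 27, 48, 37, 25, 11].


Initial: [88, 27, 48, 37, 25, 11]
Pass 1: [27, 48, 37, 25, 11, 88] (5 swaps)

After 1 pass: [27, 48, 37, 25, 11, 88]


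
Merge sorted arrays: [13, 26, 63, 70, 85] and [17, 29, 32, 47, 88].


Take 13 from A
Take 17 from B
Take 26 from A
Take 29 from B
Take 32 from B
Take 47 from B
Take 63 from A
Take 70 from A
Take 85 from A

Merged: [13, 17, 26, 29, 32, 47, 63, 70, 85, 88]


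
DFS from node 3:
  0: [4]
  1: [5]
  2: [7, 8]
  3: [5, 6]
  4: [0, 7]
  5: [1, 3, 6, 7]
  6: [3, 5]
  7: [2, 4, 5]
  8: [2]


Visit 3, push [6, 5]
Visit 5, push [7, 6, 1]
Visit 1, push []
Visit 6, push []
Visit 7, push [4, 2]
Visit 2, push [8]
Visit 8, push []
Visit 4, push [0]
Visit 0, push []

DFS order: [3, 5, 1, 6, 7, 2, 8, 4, 0]


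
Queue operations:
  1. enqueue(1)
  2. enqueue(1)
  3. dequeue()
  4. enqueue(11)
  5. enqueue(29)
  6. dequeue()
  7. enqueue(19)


enqueue(1) -> [1]
enqueue(1) -> [1, 1]
dequeue()->1, [1]
enqueue(11) -> [1, 11]
enqueue(29) -> [1, 11, 29]
dequeue()->1, [11, 29]
enqueue(19) -> [11, 29, 19]

Final queue: [11, 29, 19]


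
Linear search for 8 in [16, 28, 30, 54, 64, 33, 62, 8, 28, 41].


i=0: 16!=8
i=1: 28!=8
i=2: 30!=8
i=3: 54!=8
i=4: 64!=8
i=5: 33!=8
i=6: 62!=8
i=7: 8==8 found!

Found at 7, 8 comps


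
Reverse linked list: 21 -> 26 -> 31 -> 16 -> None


Step 1: curr=21, set curr.next=prev(None) | reversed so far: 21
Step 2: curr=26, set curr.next=prev(21) | reversed so far: 26 -> 21
Step 3: curr=31, set curr.next=prev(26) | reversed so far: 31 -> 26 -> 21
Step 4: curr=16, set curr.next=prev(31) | reversed so far: 16 -> 31 -> 26 -> 21

16 -> 31 -> 26 -> 21 -> None


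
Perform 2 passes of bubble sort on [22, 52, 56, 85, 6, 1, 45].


Initial: [22, 52, 56, 85, 6, 1, 45]
Pass 1: [22, 52, 56, 6, 1, 45, 85] (3 swaps)
Pass 2: [22, 52, 6, 1, 45, 56, 85] (3 swaps)

After 2 passes: [22, 52, 6, 1, 45, 56, 85]


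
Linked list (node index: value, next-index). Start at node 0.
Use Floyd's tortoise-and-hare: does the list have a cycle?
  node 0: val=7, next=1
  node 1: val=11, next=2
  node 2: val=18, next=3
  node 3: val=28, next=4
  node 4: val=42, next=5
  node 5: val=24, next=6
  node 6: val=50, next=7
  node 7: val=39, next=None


Floyd's tortoise (slow, +1) and hare (fast, +2):
  init: slow=0, fast=0
  step 1: slow=1, fast=2
  step 2: slow=2, fast=4
  step 3: slow=3, fast=6
  step 4: fast 6->7->None, no cycle

Cycle: no


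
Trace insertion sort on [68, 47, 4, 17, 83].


Initial: [68, 47, 4, 17, 83]
Insert 47: [47, 68, 4, 17, 83]
Insert 4: [4, 47, 68, 17, 83]
Insert 17: [4, 17, 47, 68, 83]
Insert 83: [4, 17, 47, 68, 83]

Sorted: [4, 17, 47, 68, 83]


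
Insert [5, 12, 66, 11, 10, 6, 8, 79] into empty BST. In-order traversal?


Insert 5: root
Insert 12: R from 5
Insert 66: R from 5 -> R from 12
Insert 11: R from 5 -> L from 12
Insert 10: R from 5 -> L from 12 -> L from 11
Insert 6: R from 5 -> L from 12 -> L from 11 -> L from 10
Insert 8: R from 5 -> L from 12 -> L from 11 -> L from 10 -> R from 6
Insert 79: R from 5 -> R from 12 -> R from 66

In-order: [5, 6, 8, 10, 11, 12, 66, 79]


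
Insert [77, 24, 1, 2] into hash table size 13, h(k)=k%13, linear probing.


Insert 77: h=12 -> slot 12
Insert 24: h=11 -> slot 11
Insert 1: h=1 -> slot 1
Insert 2: h=2 -> slot 2

Table: [None, 1, 2, None, None, None, None, None, None, None, None, 24, 77]


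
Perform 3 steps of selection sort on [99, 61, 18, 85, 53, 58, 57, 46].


Initial: [99, 61, 18, 85, 53, 58, 57, 46]
Step 1: min=18 at 2
  Swap: [18, 61, 99, 85, 53, 58, 57, 46]
Step 2: min=46 at 7
  Swap: [18, 46, 99, 85, 53, 58, 57, 61]
Step 3: min=53 at 4
  Swap: [18, 46, 53, 85, 99, 58, 57, 61]

After 3 steps: [18, 46, 53, 85, 99, 58, 57, 61]


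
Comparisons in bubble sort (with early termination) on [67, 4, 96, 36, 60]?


Algorithm: bubble sort (with early termination)
Input: [67, 4, 96, 36, 60]
Sorted: [4, 36, 60, 67, 96]

9


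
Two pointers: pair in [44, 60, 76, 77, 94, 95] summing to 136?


lo=0(44)+hi=5(95)=139
lo=0(44)+hi=4(94)=138
lo=0(44)+hi=3(77)=121
lo=1(60)+hi=3(77)=137
lo=1(60)+hi=2(76)=136

Yes: 60+76=136


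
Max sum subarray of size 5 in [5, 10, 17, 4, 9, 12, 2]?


[0:5]: 45
[1:6]: 52
[2:7]: 44

Max: 52 at [1:6]


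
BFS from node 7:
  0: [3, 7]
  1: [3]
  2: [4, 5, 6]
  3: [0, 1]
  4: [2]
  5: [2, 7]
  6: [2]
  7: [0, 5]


Visit 7, enqueue [0, 5]
Visit 0, enqueue [3]
Visit 5, enqueue [2]
Visit 3, enqueue [1]
Visit 2, enqueue [4, 6]
Visit 1, enqueue []
Visit 4, enqueue []
Visit 6, enqueue []

BFS order: [7, 0, 5, 3, 2, 1, 4, 6]


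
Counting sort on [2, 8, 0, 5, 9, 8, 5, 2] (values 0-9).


Input: [2, 8, 0, 5, 9, 8, 5, 2]
Counts: [1, 0, 2, 0, 0, 2, 0, 0, 2, 1]

Sorted: [0, 2, 2, 5, 5, 8, 8, 9]


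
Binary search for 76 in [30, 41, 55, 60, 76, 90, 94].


Step 1: lo=0, hi=6, mid=3, val=60
Step 2: lo=4, hi=6, mid=5, val=90
Step 3: lo=4, hi=4, mid=4, val=76

Found at index 4


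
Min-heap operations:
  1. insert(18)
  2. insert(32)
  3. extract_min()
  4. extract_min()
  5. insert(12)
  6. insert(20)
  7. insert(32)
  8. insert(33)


insert(18) -> [18]
insert(32) -> [18, 32]
extract_min()->18, [32]
extract_min()->32, []
insert(12) -> [12]
insert(20) -> [12, 20]
insert(32) -> [12, 20, 32]
insert(33) -> [12, 20, 32, 33]

Final heap: [12, 20, 32, 33]


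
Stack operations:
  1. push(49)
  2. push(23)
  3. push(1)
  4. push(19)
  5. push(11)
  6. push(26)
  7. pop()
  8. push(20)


push(49) -> [49]
push(23) -> [49, 23]
push(1) -> [49, 23, 1]
push(19) -> [49, 23, 1, 19]
push(11) -> [49, 23, 1, 19, 11]
push(26) -> [49, 23, 1, 19, 11, 26]
pop()->26, [49, 23, 1, 19, 11]
push(20) -> [49, 23, 1, 19, 11, 20]

Final stack: [49, 23, 1, 19, 11, 20]


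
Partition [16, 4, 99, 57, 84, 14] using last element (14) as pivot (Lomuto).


Pivot: 14
  4 <= 14: swap -> [4, 16, 99, 57, 84, 14]
Place pivot at 1: [4, 14, 99, 57, 84, 16]

Partitioned: [4, 14, 99, 57, 84, 16]


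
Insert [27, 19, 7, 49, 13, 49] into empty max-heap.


Insert 27: [27]
Insert 19: [27, 19]
Insert 7: [27, 19, 7]
Insert 49: [49, 27, 7, 19]
Insert 13: [49, 27, 7, 19, 13]
Insert 49: [49, 27, 49, 19, 13, 7]

Final heap: [49, 27, 49, 19, 13, 7]


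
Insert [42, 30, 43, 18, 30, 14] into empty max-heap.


Insert 42: [42]
Insert 30: [42, 30]
Insert 43: [43, 30, 42]
Insert 18: [43, 30, 42, 18]
Insert 30: [43, 30, 42, 18, 30]
Insert 14: [43, 30, 42, 18, 30, 14]

Final heap: [43, 30, 42, 18, 30, 14]


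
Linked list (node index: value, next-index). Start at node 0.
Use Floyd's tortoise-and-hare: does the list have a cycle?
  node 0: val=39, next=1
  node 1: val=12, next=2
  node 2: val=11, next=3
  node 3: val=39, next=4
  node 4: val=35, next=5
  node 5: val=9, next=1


Floyd's tortoise (slow, +1) and hare (fast, +2):
  init: slow=0, fast=0
  step 1: slow=1, fast=2
  step 2: slow=2, fast=4
  step 3: slow=3, fast=1
  step 4: slow=4, fast=3
  step 5: slow=5, fast=5
  slow == fast at node 5: cycle detected

Cycle: yes


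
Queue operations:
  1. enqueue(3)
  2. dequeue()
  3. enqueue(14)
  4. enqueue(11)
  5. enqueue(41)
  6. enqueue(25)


enqueue(3) -> [3]
dequeue()->3, []
enqueue(14) -> [14]
enqueue(11) -> [14, 11]
enqueue(41) -> [14, 11, 41]
enqueue(25) -> [14, 11, 41, 25]

Final queue: [14, 11, 41, 25]


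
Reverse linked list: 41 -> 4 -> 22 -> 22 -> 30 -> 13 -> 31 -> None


Step 1: curr=41, set curr.next=prev(None) | reversed so far: 41
Step 2: curr=4, set curr.next=prev(41) | reversed so far: 4 -> 41
Step 3: curr=22, set curr.next=prev(4) | reversed so far: 22 -> 4 -> 41
Step 4: curr=22, set curr.next=prev(22) | reversed so far: 22 -> 22 -> 4 -> 41
Step 5: curr=30, set curr.next=prev(22) | reversed so far: 30 -> 22 -> 22 -> 4 -> 41
Step 6: curr=13, set curr.next=prev(30) | reversed so far: 13 -> 30 -> 22 -> 22 -> 4 -> 41
Step 7: curr=31, set curr.next=prev(13) | reversed so far: 31 -> 13 -> 30 -> 22 -> 22 -> 4 -> 41

31 -> 13 -> 30 -> 22 -> 22 -> 4 -> 41 -> None


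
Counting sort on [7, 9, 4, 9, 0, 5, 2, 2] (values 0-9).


Input: [7, 9, 4, 9, 0, 5, 2, 2]
Counts: [1, 0, 2, 0, 1, 1, 0, 1, 0, 2]

Sorted: [0, 2, 2, 4, 5, 7, 9, 9]


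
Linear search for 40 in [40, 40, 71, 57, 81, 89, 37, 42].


i=0: 40==40 found!

Found at 0, 1 comps


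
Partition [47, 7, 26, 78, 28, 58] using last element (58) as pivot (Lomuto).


Pivot: 58
  47 <= 58: advance i (no swap)
  7 <= 58: advance i (no swap)
  26 <= 58: advance i (no swap)
  28 <= 58: swap -> [47, 7, 26, 28, 78, 58]
Place pivot at 4: [47, 7, 26, 28, 58, 78]

Partitioned: [47, 7, 26, 28, 58, 78]


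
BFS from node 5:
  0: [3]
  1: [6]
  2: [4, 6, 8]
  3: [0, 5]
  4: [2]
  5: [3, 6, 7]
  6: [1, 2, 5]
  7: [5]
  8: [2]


Visit 5, enqueue [3, 6, 7]
Visit 3, enqueue [0]
Visit 6, enqueue [1, 2]
Visit 7, enqueue []
Visit 0, enqueue []
Visit 1, enqueue []
Visit 2, enqueue [4, 8]
Visit 4, enqueue []
Visit 8, enqueue []

BFS order: [5, 3, 6, 7, 0, 1, 2, 4, 8]


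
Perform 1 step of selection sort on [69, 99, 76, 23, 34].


Initial: [69, 99, 76, 23, 34]
Step 1: min=23 at 3
  Swap: [23, 99, 76, 69, 34]

After 1 step: [23, 99, 76, 69, 34]


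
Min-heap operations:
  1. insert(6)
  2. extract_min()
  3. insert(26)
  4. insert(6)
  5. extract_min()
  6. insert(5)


insert(6) -> [6]
extract_min()->6, []
insert(26) -> [26]
insert(6) -> [6, 26]
extract_min()->6, [26]
insert(5) -> [5, 26]

Final heap: [5, 26]


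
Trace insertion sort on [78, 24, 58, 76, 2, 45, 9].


Initial: [78, 24, 58, 76, 2, 45, 9]
Insert 24: [24, 78, 58, 76, 2, 45, 9]
Insert 58: [24, 58, 78, 76, 2, 45, 9]
Insert 76: [24, 58, 76, 78, 2, 45, 9]
Insert 2: [2, 24, 58, 76, 78, 45, 9]
Insert 45: [2, 24, 45, 58, 76, 78, 9]
Insert 9: [2, 9, 24, 45, 58, 76, 78]

Sorted: [2, 9, 24, 45, 58, 76, 78]


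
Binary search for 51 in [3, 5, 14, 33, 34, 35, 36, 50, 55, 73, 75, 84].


Step 1: lo=0, hi=11, mid=5, val=35
Step 2: lo=6, hi=11, mid=8, val=55
Step 3: lo=6, hi=7, mid=6, val=36
Step 4: lo=7, hi=7, mid=7, val=50

Not found


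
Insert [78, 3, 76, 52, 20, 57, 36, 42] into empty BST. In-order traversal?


Insert 78: root
Insert 3: L from 78
Insert 76: L from 78 -> R from 3
Insert 52: L from 78 -> R from 3 -> L from 76
Insert 20: L from 78 -> R from 3 -> L from 76 -> L from 52
Insert 57: L from 78 -> R from 3 -> L from 76 -> R from 52
Insert 36: L from 78 -> R from 3 -> L from 76 -> L from 52 -> R from 20
Insert 42: L from 78 -> R from 3 -> L from 76 -> L from 52 -> R from 20 -> R from 36

In-order: [3, 20, 36, 42, 52, 57, 76, 78]


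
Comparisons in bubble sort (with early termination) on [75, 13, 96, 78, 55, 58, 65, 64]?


Algorithm: bubble sort (with early termination)
Input: [75, 13, 96, 78, 55, 58, 65, 64]
Sorted: [13, 55, 58, 64, 65, 75, 78, 96]

25


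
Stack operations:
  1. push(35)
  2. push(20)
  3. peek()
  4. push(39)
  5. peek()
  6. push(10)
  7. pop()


push(35) -> [35]
push(20) -> [35, 20]
peek()->20
push(39) -> [35, 20, 39]
peek()->39
push(10) -> [35, 20, 39, 10]
pop()->10, [35, 20, 39]

Final stack: [35, 20, 39]


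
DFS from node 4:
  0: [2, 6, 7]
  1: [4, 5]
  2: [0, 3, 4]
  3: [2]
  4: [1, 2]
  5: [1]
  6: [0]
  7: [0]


Visit 4, push [2, 1]
Visit 1, push [5]
Visit 5, push []
Visit 2, push [3, 0]
Visit 0, push [7, 6]
Visit 6, push []
Visit 7, push []
Visit 3, push []

DFS order: [4, 1, 5, 2, 0, 6, 7, 3]


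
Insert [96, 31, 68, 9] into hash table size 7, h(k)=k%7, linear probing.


Insert 96: h=5 -> slot 5
Insert 31: h=3 -> slot 3
Insert 68: h=5, 1 probes -> slot 6
Insert 9: h=2 -> slot 2

Table: [None, None, 9, 31, None, 96, 68]


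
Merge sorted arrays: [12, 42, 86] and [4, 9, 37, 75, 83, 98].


Take 4 from B
Take 9 from B
Take 12 from A
Take 37 from B
Take 42 from A
Take 75 from B
Take 83 from B
Take 86 from A

Merged: [4, 9, 12, 37, 42, 75, 83, 86, 98]


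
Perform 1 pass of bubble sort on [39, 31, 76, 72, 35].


Initial: [39, 31, 76, 72, 35]
Pass 1: [31, 39, 72, 35, 76] (3 swaps)

After 1 pass: [31, 39, 72, 35, 76]


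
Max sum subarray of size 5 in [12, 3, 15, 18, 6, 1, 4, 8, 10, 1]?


[0:5]: 54
[1:6]: 43
[2:7]: 44
[3:8]: 37
[4:9]: 29
[5:10]: 24

Max: 54 at [0:5]


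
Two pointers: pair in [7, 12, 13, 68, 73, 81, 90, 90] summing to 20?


lo=0(7)+hi=7(90)=97
lo=0(7)+hi=6(90)=97
lo=0(7)+hi=5(81)=88
lo=0(7)+hi=4(73)=80
lo=0(7)+hi=3(68)=75
lo=0(7)+hi=2(13)=20

Yes: 7+13=20


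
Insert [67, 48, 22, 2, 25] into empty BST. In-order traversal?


Insert 67: root
Insert 48: L from 67
Insert 22: L from 67 -> L from 48
Insert 2: L from 67 -> L from 48 -> L from 22
Insert 25: L from 67 -> L from 48 -> R from 22

In-order: [2, 22, 25, 48, 67]


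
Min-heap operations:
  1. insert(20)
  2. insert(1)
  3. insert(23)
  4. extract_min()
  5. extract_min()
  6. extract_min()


insert(20) -> [20]
insert(1) -> [1, 20]
insert(23) -> [1, 20, 23]
extract_min()->1, [20, 23]
extract_min()->20, [23]
extract_min()->23, []

Final heap: []


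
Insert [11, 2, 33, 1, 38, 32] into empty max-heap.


Insert 11: [11]
Insert 2: [11, 2]
Insert 33: [33, 2, 11]
Insert 1: [33, 2, 11, 1]
Insert 38: [38, 33, 11, 1, 2]
Insert 32: [38, 33, 32, 1, 2, 11]

Final heap: [38, 33, 32, 1, 2, 11]


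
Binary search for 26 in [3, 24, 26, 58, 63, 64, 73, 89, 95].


Step 1: lo=0, hi=8, mid=4, val=63
Step 2: lo=0, hi=3, mid=1, val=24
Step 3: lo=2, hi=3, mid=2, val=26

Found at index 2


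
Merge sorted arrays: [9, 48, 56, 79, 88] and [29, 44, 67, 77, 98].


Take 9 from A
Take 29 from B
Take 44 from B
Take 48 from A
Take 56 from A
Take 67 from B
Take 77 from B
Take 79 from A
Take 88 from A

Merged: [9, 29, 44, 48, 56, 67, 77, 79, 88, 98]


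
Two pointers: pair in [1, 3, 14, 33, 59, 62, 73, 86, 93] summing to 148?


lo=0(1)+hi=8(93)=94
lo=1(3)+hi=8(93)=96
lo=2(14)+hi=8(93)=107
lo=3(33)+hi=8(93)=126
lo=4(59)+hi=8(93)=152
lo=4(59)+hi=7(86)=145
lo=5(62)+hi=7(86)=148

Yes: 62+86=148


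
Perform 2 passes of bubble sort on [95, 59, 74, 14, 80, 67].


Initial: [95, 59, 74, 14, 80, 67]
Pass 1: [59, 74, 14, 80, 67, 95] (5 swaps)
Pass 2: [59, 14, 74, 67, 80, 95] (2 swaps)

After 2 passes: [59, 14, 74, 67, 80, 95]


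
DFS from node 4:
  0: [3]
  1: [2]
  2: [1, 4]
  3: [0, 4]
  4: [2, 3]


Visit 4, push [3, 2]
Visit 2, push [1]
Visit 1, push []
Visit 3, push [0]
Visit 0, push []

DFS order: [4, 2, 1, 3, 0]


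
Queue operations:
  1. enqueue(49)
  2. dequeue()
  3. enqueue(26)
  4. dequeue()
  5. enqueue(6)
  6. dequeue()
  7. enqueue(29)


enqueue(49) -> [49]
dequeue()->49, []
enqueue(26) -> [26]
dequeue()->26, []
enqueue(6) -> [6]
dequeue()->6, []
enqueue(29) -> [29]

Final queue: [29]


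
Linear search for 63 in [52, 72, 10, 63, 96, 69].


i=0: 52!=63
i=1: 72!=63
i=2: 10!=63
i=3: 63==63 found!

Found at 3, 4 comps


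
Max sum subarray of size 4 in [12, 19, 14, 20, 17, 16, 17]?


[0:4]: 65
[1:5]: 70
[2:6]: 67
[3:7]: 70

Max: 70 at [1:5]


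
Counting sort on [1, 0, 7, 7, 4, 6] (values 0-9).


Input: [1, 0, 7, 7, 4, 6]
Counts: [1, 1, 0, 0, 1, 0, 1, 2, 0, 0]

Sorted: [0, 1, 4, 6, 7, 7]


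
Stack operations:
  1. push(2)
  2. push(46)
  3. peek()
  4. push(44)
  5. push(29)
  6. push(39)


push(2) -> [2]
push(46) -> [2, 46]
peek()->46
push(44) -> [2, 46, 44]
push(29) -> [2, 46, 44, 29]
push(39) -> [2, 46, 44, 29, 39]

Final stack: [2, 46, 44, 29, 39]


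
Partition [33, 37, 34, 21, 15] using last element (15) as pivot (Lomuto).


Pivot: 15
Place pivot at 0: [15, 37, 34, 21, 33]

Partitioned: [15, 37, 34, 21, 33]


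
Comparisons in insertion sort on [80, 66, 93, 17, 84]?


Algorithm: insertion sort
Input: [80, 66, 93, 17, 84]
Sorted: [17, 66, 80, 84, 93]

7


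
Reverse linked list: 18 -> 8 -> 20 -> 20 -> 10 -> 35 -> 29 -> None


Step 1: curr=18, set curr.next=prev(None) | reversed so far: 18
Step 2: curr=8, set curr.next=prev(18) | reversed so far: 8 -> 18
Step 3: curr=20, set curr.next=prev(8) | reversed so far: 20 -> 8 -> 18
Step 4: curr=20, set curr.next=prev(20) | reversed so far: 20 -> 20 -> 8 -> 18
Step 5: curr=10, set curr.next=prev(20) | reversed so far: 10 -> 20 -> 20 -> 8 -> 18
Step 6: curr=35, set curr.next=prev(10) | reversed so far: 35 -> 10 -> 20 -> 20 -> 8 -> 18
Step 7: curr=29, set curr.next=prev(35) | reversed so far: 29 -> 35 -> 10 -> 20 -> 20 -> 8 -> 18

29 -> 35 -> 10 -> 20 -> 20 -> 8 -> 18 -> None


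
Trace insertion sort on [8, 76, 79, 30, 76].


Initial: [8, 76, 79, 30, 76]
Insert 76: [8, 76, 79, 30, 76]
Insert 79: [8, 76, 79, 30, 76]
Insert 30: [8, 30, 76, 79, 76]
Insert 76: [8, 30, 76, 76, 79]

Sorted: [8, 30, 76, 76, 79]


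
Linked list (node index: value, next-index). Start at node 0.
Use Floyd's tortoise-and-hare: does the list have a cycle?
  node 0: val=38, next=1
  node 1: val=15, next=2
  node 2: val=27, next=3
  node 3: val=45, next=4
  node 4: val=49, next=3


Floyd's tortoise (slow, +1) and hare (fast, +2):
  init: slow=0, fast=0
  step 1: slow=1, fast=2
  step 2: slow=2, fast=4
  step 3: slow=3, fast=4
  step 4: slow=4, fast=4
  slow == fast at node 4: cycle detected

Cycle: yes


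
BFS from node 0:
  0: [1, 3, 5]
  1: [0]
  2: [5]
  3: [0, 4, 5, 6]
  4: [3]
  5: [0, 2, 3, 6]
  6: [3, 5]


Visit 0, enqueue [1, 3, 5]
Visit 1, enqueue []
Visit 3, enqueue [4, 6]
Visit 5, enqueue [2]
Visit 4, enqueue []
Visit 6, enqueue []
Visit 2, enqueue []

BFS order: [0, 1, 3, 5, 4, 6, 2]


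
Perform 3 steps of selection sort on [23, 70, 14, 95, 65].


Initial: [23, 70, 14, 95, 65]
Step 1: min=14 at 2
  Swap: [14, 70, 23, 95, 65]
Step 2: min=23 at 2
  Swap: [14, 23, 70, 95, 65]
Step 3: min=65 at 4
  Swap: [14, 23, 65, 95, 70]

After 3 steps: [14, 23, 65, 95, 70]


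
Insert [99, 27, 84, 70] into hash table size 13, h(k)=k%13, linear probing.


Insert 99: h=8 -> slot 8
Insert 27: h=1 -> slot 1
Insert 84: h=6 -> slot 6
Insert 70: h=5 -> slot 5

Table: [None, 27, None, None, None, 70, 84, None, 99, None, None, None, None]


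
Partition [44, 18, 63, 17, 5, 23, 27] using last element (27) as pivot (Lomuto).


Pivot: 27
  18 <= 27: swap -> [18, 44, 63, 17, 5, 23, 27]
  17 <= 27: swap -> [18, 17, 63, 44, 5, 23, 27]
  5 <= 27: swap -> [18, 17, 5, 44, 63, 23, 27]
  23 <= 27: swap -> [18, 17, 5, 23, 63, 44, 27]
Place pivot at 4: [18, 17, 5, 23, 27, 44, 63]

Partitioned: [18, 17, 5, 23, 27, 44, 63]


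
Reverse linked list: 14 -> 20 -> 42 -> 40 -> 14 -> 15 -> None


Step 1: curr=14, set curr.next=prev(None) | reversed so far: 14
Step 2: curr=20, set curr.next=prev(14) | reversed so far: 20 -> 14
Step 3: curr=42, set curr.next=prev(20) | reversed so far: 42 -> 20 -> 14
Step 4: curr=40, set curr.next=prev(42) | reversed so far: 40 -> 42 -> 20 -> 14
Step 5: curr=14, set curr.next=prev(40) | reversed so far: 14 -> 40 -> 42 -> 20 -> 14
Step 6: curr=15, set curr.next=prev(14) | reversed so far: 15 -> 14 -> 40 -> 42 -> 20 -> 14

15 -> 14 -> 40 -> 42 -> 20 -> 14 -> None


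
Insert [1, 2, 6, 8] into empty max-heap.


Insert 1: [1]
Insert 2: [2, 1]
Insert 6: [6, 1, 2]
Insert 8: [8, 6, 2, 1]

Final heap: [8, 6, 2, 1]


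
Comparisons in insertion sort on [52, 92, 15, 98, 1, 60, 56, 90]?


Algorithm: insertion sort
Input: [52, 92, 15, 98, 1, 60, 56, 90]
Sorted: [1, 15, 52, 56, 60, 90, 92, 98]

18


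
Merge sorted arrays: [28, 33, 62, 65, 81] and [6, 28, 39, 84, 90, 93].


Take 6 from B
Take 28 from A
Take 28 from B
Take 33 from A
Take 39 from B
Take 62 from A
Take 65 from A
Take 81 from A

Merged: [6, 28, 28, 33, 39, 62, 65, 81, 84, 90, 93]


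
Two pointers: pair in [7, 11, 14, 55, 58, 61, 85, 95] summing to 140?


lo=0(7)+hi=7(95)=102
lo=1(11)+hi=7(95)=106
lo=2(14)+hi=7(95)=109
lo=3(55)+hi=7(95)=150
lo=3(55)+hi=6(85)=140

Yes: 55+85=140


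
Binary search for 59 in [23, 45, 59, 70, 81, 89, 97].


Step 1: lo=0, hi=6, mid=3, val=70
Step 2: lo=0, hi=2, mid=1, val=45
Step 3: lo=2, hi=2, mid=2, val=59

Found at index 2


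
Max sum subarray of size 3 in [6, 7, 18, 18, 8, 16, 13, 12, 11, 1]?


[0:3]: 31
[1:4]: 43
[2:5]: 44
[3:6]: 42
[4:7]: 37
[5:8]: 41
[6:9]: 36
[7:10]: 24

Max: 44 at [2:5]


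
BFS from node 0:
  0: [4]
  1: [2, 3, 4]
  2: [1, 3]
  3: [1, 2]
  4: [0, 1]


Visit 0, enqueue [4]
Visit 4, enqueue [1]
Visit 1, enqueue [2, 3]
Visit 2, enqueue []
Visit 3, enqueue []

BFS order: [0, 4, 1, 2, 3]


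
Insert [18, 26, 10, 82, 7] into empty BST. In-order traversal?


Insert 18: root
Insert 26: R from 18
Insert 10: L from 18
Insert 82: R from 18 -> R from 26
Insert 7: L from 18 -> L from 10

In-order: [7, 10, 18, 26, 82]


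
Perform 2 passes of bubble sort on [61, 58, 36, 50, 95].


Initial: [61, 58, 36, 50, 95]
Pass 1: [58, 36, 50, 61, 95] (3 swaps)
Pass 2: [36, 50, 58, 61, 95] (2 swaps)

After 2 passes: [36, 50, 58, 61, 95]


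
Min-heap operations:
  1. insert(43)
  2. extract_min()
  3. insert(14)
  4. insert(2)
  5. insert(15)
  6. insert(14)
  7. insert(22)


insert(43) -> [43]
extract_min()->43, []
insert(14) -> [14]
insert(2) -> [2, 14]
insert(15) -> [2, 14, 15]
insert(14) -> [2, 14, 15, 14]
insert(22) -> [2, 14, 15, 14, 22]

Final heap: [2, 14, 15, 14, 22]


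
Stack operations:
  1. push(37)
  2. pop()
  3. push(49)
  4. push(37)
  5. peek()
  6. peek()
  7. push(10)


push(37) -> [37]
pop()->37, []
push(49) -> [49]
push(37) -> [49, 37]
peek()->37
peek()->37
push(10) -> [49, 37, 10]

Final stack: [49, 37, 10]


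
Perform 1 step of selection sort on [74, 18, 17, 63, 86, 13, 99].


Initial: [74, 18, 17, 63, 86, 13, 99]
Step 1: min=13 at 5
  Swap: [13, 18, 17, 63, 86, 74, 99]

After 1 step: [13, 18, 17, 63, 86, 74, 99]


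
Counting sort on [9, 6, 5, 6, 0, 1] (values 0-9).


Input: [9, 6, 5, 6, 0, 1]
Counts: [1, 1, 0, 0, 0, 1, 2, 0, 0, 1]

Sorted: [0, 1, 5, 6, 6, 9]


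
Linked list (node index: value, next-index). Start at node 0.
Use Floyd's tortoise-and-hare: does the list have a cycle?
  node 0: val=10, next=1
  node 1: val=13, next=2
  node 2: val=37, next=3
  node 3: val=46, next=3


Floyd's tortoise (slow, +1) and hare (fast, +2):
  init: slow=0, fast=0
  step 1: slow=1, fast=2
  step 2: slow=2, fast=3
  step 3: slow=3, fast=3
  slow == fast at node 3: cycle detected

Cycle: yes


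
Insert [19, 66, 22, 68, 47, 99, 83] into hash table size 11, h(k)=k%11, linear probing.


Insert 19: h=8 -> slot 8
Insert 66: h=0 -> slot 0
Insert 22: h=0, 1 probes -> slot 1
Insert 68: h=2 -> slot 2
Insert 47: h=3 -> slot 3
Insert 99: h=0, 4 probes -> slot 4
Insert 83: h=6 -> slot 6

Table: [66, 22, 68, 47, 99, None, 83, None, 19, None, None]


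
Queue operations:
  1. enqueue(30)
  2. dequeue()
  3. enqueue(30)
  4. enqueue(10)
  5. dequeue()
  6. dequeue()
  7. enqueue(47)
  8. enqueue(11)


enqueue(30) -> [30]
dequeue()->30, []
enqueue(30) -> [30]
enqueue(10) -> [30, 10]
dequeue()->30, [10]
dequeue()->10, []
enqueue(47) -> [47]
enqueue(11) -> [47, 11]

Final queue: [47, 11]


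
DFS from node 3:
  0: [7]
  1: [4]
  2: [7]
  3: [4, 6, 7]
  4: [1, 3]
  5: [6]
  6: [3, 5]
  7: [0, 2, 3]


Visit 3, push [7, 6, 4]
Visit 4, push [1]
Visit 1, push []
Visit 6, push [5]
Visit 5, push []
Visit 7, push [2, 0]
Visit 0, push []
Visit 2, push []

DFS order: [3, 4, 1, 6, 5, 7, 0, 2]


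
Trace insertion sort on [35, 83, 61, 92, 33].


Initial: [35, 83, 61, 92, 33]
Insert 83: [35, 83, 61, 92, 33]
Insert 61: [35, 61, 83, 92, 33]
Insert 92: [35, 61, 83, 92, 33]
Insert 33: [33, 35, 61, 83, 92]

Sorted: [33, 35, 61, 83, 92]


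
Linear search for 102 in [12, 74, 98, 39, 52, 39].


i=0: 12!=102
i=1: 74!=102
i=2: 98!=102
i=3: 39!=102
i=4: 52!=102
i=5: 39!=102

Not found, 6 comps


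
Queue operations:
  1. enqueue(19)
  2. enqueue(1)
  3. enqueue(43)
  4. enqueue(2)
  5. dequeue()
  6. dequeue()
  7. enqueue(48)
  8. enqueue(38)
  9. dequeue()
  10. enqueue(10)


enqueue(19) -> [19]
enqueue(1) -> [19, 1]
enqueue(43) -> [19, 1, 43]
enqueue(2) -> [19, 1, 43, 2]
dequeue()->19, [1, 43, 2]
dequeue()->1, [43, 2]
enqueue(48) -> [43, 2, 48]
enqueue(38) -> [43, 2, 48, 38]
dequeue()->43, [2, 48, 38]
enqueue(10) -> [2, 48, 38, 10]

Final queue: [2, 48, 38, 10]


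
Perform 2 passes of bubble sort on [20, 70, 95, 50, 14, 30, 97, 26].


Initial: [20, 70, 95, 50, 14, 30, 97, 26]
Pass 1: [20, 70, 50, 14, 30, 95, 26, 97] (4 swaps)
Pass 2: [20, 50, 14, 30, 70, 26, 95, 97] (4 swaps)

After 2 passes: [20, 50, 14, 30, 70, 26, 95, 97]


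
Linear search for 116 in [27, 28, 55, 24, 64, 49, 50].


i=0: 27!=116
i=1: 28!=116
i=2: 55!=116
i=3: 24!=116
i=4: 64!=116
i=5: 49!=116
i=6: 50!=116

Not found, 7 comps


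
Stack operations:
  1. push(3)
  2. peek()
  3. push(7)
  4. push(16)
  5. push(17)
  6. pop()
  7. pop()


push(3) -> [3]
peek()->3
push(7) -> [3, 7]
push(16) -> [3, 7, 16]
push(17) -> [3, 7, 16, 17]
pop()->17, [3, 7, 16]
pop()->16, [3, 7]

Final stack: [3, 7]


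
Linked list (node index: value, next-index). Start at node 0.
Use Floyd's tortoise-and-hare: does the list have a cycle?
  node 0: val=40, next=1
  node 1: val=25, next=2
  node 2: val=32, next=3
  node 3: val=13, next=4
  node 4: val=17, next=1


Floyd's tortoise (slow, +1) and hare (fast, +2):
  init: slow=0, fast=0
  step 1: slow=1, fast=2
  step 2: slow=2, fast=4
  step 3: slow=3, fast=2
  step 4: slow=4, fast=4
  slow == fast at node 4: cycle detected

Cycle: yes


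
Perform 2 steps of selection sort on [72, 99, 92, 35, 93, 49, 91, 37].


Initial: [72, 99, 92, 35, 93, 49, 91, 37]
Step 1: min=35 at 3
  Swap: [35, 99, 92, 72, 93, 49, 91, 37]
Step 2: min=37 at 7
  Swap: [35, 37, 92, 72, 93, 49, 91, 99]

After 2 steps: [35, 37, 92, 72, 93, 49, 91, 99]


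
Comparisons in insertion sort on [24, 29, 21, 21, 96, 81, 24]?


Algorithm: insertion sort
Input: [24, 29, 21, 21, 96, 81, 24]
Sorted: [21, 21, 24, 24, 29, 81, 96]

13


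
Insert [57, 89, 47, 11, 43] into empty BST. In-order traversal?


Insert 57: root
Insert 89: R from 57
Insert 47: L from 57
Insert 11: L from 57 -> L from 47
Insert 43: L from 57 -> L from 47 -> R from 11

In-order: [11, 43, 47, 57, 89]


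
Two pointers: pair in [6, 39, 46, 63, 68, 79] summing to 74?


lo=0(6)+hi=5(79)=85
lo=0(6)+hi=4(68)=74

Yes: 6+68=74


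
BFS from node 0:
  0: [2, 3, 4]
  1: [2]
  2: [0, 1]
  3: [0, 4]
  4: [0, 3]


Visit 0, enqueue [2, 3, 4]
Visit 2, enqueue [1]
Visit 3, enqueue []
Visit 4, enqueue []
Visit 1, enqueue []

BFS order: [0, 2, 3, 4, 1]


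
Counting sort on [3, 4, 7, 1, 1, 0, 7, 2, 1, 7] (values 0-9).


Input: [3, 4, 7, 1, 1, 0, 7, 2, 1, 7]
Counts: [1, 3, 1, 1, 1, 0, 0, 3, 0, 0]

Sorted: [0, 1, 1, 1, 2, 3, 4, 7, 7, 7]


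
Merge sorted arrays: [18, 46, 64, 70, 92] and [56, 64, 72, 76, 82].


Take 18 from A
Take 46 from A
Take 56 from B
Take 64 from A
Take 64 from B
Take 70 from A
Take 72 from B
Take 76 from B
Take 82 from B

Merged: [18, 46, 56, 64, 64, 70, 72, 76, 82, 92]


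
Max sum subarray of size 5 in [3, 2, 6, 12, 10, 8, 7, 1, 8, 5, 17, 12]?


[0:5]: 33
[1:6]: 38
[2:7]: 43
[3:8]: 38
[4:9]: 34
[5:10]: 29
[6:11]: 38
[7:12]: 43

Max: 43 at [2:7]


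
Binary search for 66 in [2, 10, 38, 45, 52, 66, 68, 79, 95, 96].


Step 1: lo=0, hi=9, mid=4, val=52
Step 2: lo=5, hi=9, mid=7, val=79
Step 3: lo=5, hi=6, mid=5, val=66

Found at index 5


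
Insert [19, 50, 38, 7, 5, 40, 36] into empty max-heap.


Insert 19: [19]
Insert 50: [50, 19]
Insert 38: [50, 19, 38]
Insert 7: [50, 19, 38, 7]
Insert 5: [50, 19, 38, 7, 5]
Insert 40: [50, 19, 40, 7, 5, 38]
Insert 36: [50, 19, 40, 7, 5, 38, 36]

Final heap: [50, 19, 40, 7, 5, 38, 36]


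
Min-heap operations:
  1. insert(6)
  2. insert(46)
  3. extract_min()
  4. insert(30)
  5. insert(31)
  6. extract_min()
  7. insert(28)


insert(6) -> [6]
insert(46) -> [6, 46]
extract_min()->6, [46]
insert(30) -> [30, 46]
insert(31) -> [30, 46, 31]
extract_min()->30, [31, 46]
insert(28) -> [28, 46, 31]

Final heap: [28, 46, 31]


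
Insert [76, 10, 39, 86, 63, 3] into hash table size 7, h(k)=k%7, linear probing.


Insert 76: h=6 -> slot 6
Insert 10: h=3 -> slot 3
Insert 39: h=4 -> slot 4
Insert 86: h=2 -> slot 2
Insert 63: h=0 -> slot 0
Insert 3: h=3, 2 probes -> slot 5

Table: [63, None, 86, 10, 39, 3, 76]


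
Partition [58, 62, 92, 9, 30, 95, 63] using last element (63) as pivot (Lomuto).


Pivot: 63
  58 <= 63: advance i (no swap)
  62 <= 63: advance i (no swap)
  9 <= 63: swap -> [58, 62, 9, 92, 30, 95, 63]
  30 <= 63: swap -> [58, 62, 9, 30, 92, 95, 63]
Place pivot at 4: [58, 62, 9, 30, 63, 95, 92]

Partitioned: [58, 62, 9, 30, 63, 95, 92]


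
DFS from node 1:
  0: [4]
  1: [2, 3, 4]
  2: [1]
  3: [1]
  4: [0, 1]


Visit 1, push [4, 3, 2]
Visit 2, push []
Visit 3, push []
Visit 4, push [0]
Visit 0, push []

DFS order: [1, 2, 3, 4, 0]


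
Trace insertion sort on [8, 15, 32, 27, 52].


Initial: [8, 15, 32, 27, 52]
Insert 15: [8, 15, 32, 27, 52]
Insert 32: [8, 15, 32, 27, 52]
Insert 27: [8, 15, 27, 32, 52]
Insert 52: [8, 15, 27, 32, 52]

Sorted: [8, 15, 27, 32, 52]


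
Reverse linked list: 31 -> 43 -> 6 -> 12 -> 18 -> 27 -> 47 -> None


Step 1: curr=31, set curr.next=prev(None) | reversed so far: 31
Step 2: curr=43, set curr.next=prev(31) | reversed so far: 43 -> 31
Step 3: curr=6, set curr.next=prev(43) | reversed so far: 6 -> 43 -> 31
Step 4: curr=12, set curr.next=prev(6) | reversed so far: 12 -> 6 -> 43 -> 31
Step 5: curr=18, set curr.next=prev(12) | reversed so far: 18 -> 12 -> 6 -> 43 -> 31
Step 6: curr=27, set curr.next=prev(18) | reversed so far: 27 -> 18 -> 12 -> 6 -> 43 -> 31
Step 7: curr=47, set curr.next=prev(27) | reversed so far: 47 -> 27 -> 18 -> 12 -> 6 -> 43 -> 31

47 -> 27 -> 18 -> 12 -> 6 -> 43 -> 31 -> None


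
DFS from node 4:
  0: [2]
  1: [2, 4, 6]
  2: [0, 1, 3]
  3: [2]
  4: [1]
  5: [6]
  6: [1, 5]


Visit 4, push [1]
Visit 1, push [6, 2]
Visit 2, push [3, 0]
Visit 0, push []
Visit 3, push []
Visit 6, push [5]
Visit 5, push []

DFS order: [4, 1, 2, 0, 3, 6, 5]


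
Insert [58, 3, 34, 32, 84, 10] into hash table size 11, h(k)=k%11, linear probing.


Insert 58: h=3 -> slot 3
Insert 3: h=3, 1 probes -> slot 4
Insert 34: h=1 -> slot 1
Insert 32: h=10 -> slot 10
Insert 84: h=7 -> slot 7
Insert 10: h=10, 1 probes -> slot 0

Table: [10, 34, None, 58, 3, None, None, 84, None, None, 32]


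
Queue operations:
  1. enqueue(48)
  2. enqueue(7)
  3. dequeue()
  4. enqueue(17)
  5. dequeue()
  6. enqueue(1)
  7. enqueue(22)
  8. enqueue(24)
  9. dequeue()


enqueue(48) -> [48]
enqueue(7) -> [48, 7]
dequeue()->48, [7]
enqueue(17) -> [7, 17]
dequeue()->7, [17]
enqueue(1) -> [17, 1]
enqueue(22) -> [17, 1, 22]
enqueue(24) -> [17, 1, 22, 24]
dequeue()->17, [1, 22, 24]

Final queue: [1, 22, 24]


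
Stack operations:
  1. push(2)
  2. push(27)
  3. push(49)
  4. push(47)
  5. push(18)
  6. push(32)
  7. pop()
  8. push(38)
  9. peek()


push(2) -> [2]
push(27) -> [2, 27]
push(49) -> [2, 27, 49]
push(47) -> [2, 27, 49, 47]
push(18) -> [2, 27, 49, 47, 18]
push(32) -> [2, 27, 49, 47, 18, 32]
pop()->32, [2, 27, 49, 47, 18]
push(38) -> [2, 27, 49, 47, 18, 38]
peek()->38

Final stack: [2, 27, 49, 47, 18, 38]


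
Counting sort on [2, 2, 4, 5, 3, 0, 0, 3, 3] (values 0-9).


Input: [2, 2, 4, 5, 3, 0, 0, 3, 3]
Counts: [2, 0, 2, 3, 1, 1, 0, 0, 0, 0]

Sorted: [0, 0, 2, 2, 3, 3, 3, 4, 5]


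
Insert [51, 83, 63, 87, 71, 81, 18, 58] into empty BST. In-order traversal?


Insert 51: root
Insert 83: R from 51
Insert 63: R from 51 -> L from 83
Insert 87: R from 51 -> R from 83
Insert 71: R from 51 -> L from 83 -> R from 63
Insert 81: R from 51 -> L from 83 -> R from 63 -> R from 71
Insert 18: L from 51
Insert 58: R from 51 -> L from 83 -> L from 63

In-order: [18, 51, 58, 63, 71, 81, 83, 87]


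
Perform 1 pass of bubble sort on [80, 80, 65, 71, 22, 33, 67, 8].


Initial: [80, 80, 65, 71, 22, 33, 67, 8]
Pass 1: [80, 65, 71, 22, 33, 67, 8, 80] (6 swaps)

After 1 pass: [80, 65, 71, 22, 33, 67, 8, 80]


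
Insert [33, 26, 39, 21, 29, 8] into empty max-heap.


Insert 33: [33]
Insert 26: [33, 26]
Insert 39: [39, 26, 33]
Insert 21: [39, 26, 33, 21]
Insert 29: [39, 29, 33, 21, 26]
Insert 8: [39, 29, 33, 21, 26, 8]

Final heap: [39, 29, 33, 21, 26, 8]


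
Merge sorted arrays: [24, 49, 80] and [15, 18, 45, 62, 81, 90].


Take 15 from B
Take 18 from B
Take 24 from A
Take 45 from B
Take 49 from A
Take 62 from B
Take 80 from A

Merged: [15, 18, 24, 45, 49, 62, 80, 81, 90]


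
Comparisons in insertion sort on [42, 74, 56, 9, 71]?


Algorithm: insertion sort
Input: [42, 74, 56, 9, 71]
Sorted: [9, 42, 56, 71, 74]

8


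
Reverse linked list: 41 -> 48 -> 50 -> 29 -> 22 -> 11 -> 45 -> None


Step 1: curr=41, set curr.next=prev(None) | reversed so far: 41
Step 2: curr=48, set curr.next=prev(41) | reversed so far: 48 -> 41
Step 3: curr=50, set curr.next=prev(48) | reversed so far: 50 -> 48 -> 41
Step 4: curr=29, set curr.next=prev(50) | reversed so far: 29 -> 50 -> 48 -> 41
Step 5: curr=22, set curr.next=prev(29) | reversed so far: 22 -> 29 -> 50 -> 48 -> 41
Step 6: curr=11, set curr.next=prev(22) | reversed so far: 11 -> 22 -> 29 -> 50 -> 48 -> 41
Step 7: curr=45, set curr.next=prev(11) | reversed so far: 45 -> 11 -> 22 -> 29 -> 50 -> 48 -> 41

45 -> 11 -> 22 -> 29 -> 50 -> 48 -> 41 -> None


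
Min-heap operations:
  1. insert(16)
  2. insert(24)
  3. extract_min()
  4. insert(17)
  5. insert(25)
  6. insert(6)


insert(16) -> [16]
insert(24) -> [16, 24]
extract_min()->16, [24]
insert(17) -> [17, 24]
insert(25) -> [17, 24, 25]
insert(6) -> [6, 17, 25, 24]

Final heap: [6, 17, 25, 24]


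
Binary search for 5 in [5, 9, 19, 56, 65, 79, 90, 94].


Step 1: lo=0, hi=7, mid=3, val=56
Step 2: lo=0, hi=2, mid=1, val=9
Step 3: lo=0, hi=0, mid=0, val=5

Found at index 0


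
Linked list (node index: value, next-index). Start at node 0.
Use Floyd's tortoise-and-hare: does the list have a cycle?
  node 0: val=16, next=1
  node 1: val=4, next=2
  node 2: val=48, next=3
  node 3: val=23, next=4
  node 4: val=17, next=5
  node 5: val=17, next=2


Floyd's tortoise (slow, +1) and hare (fast, +2):
  init: slow=0, fast=0
  step 1: slow=1, fast=2
  step 2: slow=2, fast=4
  step 3: slow=3, fast=2
  step 4: slow=4, fast=4
  slow == fast at node 4: cycle detected

Cycle: yes


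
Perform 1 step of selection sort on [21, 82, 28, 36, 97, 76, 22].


Initial: [21, 82, 28, 36, 97, 76, 22]
Step 1: min=21 at 0
  Swap: [21, 82, 28, 36, 97, 76, 22]

After 1 step: [21, 82, 28, 36, 97, 76, 22]


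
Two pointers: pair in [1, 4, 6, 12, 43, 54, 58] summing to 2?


lo=0(1)+hi=6(58)=59
lo=0(1)+hi=5(54)=55
lo=0(1)+hi=4(43)=44
lo=0(1)+hi=3(12)=13
lo=0(1)+hi=2(6)=7
lo=0(1)+hi=1(4)=5

No pair found


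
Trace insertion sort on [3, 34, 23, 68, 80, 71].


Initial: [3, 34, 23, 68, 80, 71]
Insert 34: [3, 34, 23, 68, 80, 71]
Insert 23: [3, 23, 34, 68, 80, 71]
Insert 68: [3, 23, 34, 68, 80, 71]
Insert 80: [3, 23, 34, 68, 80, 71]
Insert 71: [3, 23, 34, 68, 71, 80]

Sorted: [3, 23, 34, 68, 71, 80]


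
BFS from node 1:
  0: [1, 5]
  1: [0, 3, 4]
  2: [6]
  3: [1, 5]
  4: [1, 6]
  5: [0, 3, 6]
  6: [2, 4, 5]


Visit 1, enqueue [0, 3, 4]
Visit 0, enqueue [5]
Visit 3, enqueue []
Visit 4, enqueue [6]
Visit 5, enqueue []
Visit 6, enqueue [2]
Visit 2, enqueue []

BFS order: [1, 0, 3, 4, 5, 6, 2]


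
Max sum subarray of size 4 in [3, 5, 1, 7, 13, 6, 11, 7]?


[0:4]: 16
[1:5]: 26
[2:6]: 27
[3:7]: 37
[4:8]: 37

Max: 37 at [3:7]


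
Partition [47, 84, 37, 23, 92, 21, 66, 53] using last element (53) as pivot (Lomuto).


Pivot: 53
  47 <= 53: advance i (no swap)
  37 <= 53: swap -> [47, 37, 84, 23, 92, 21, 66, 53]
  23 <= 53: swap -> [47, 37, 23, 84, 92, 21, 66, 53]
  21 <= 53: swap -> [47, 37, 23, 21, 92, 84, 66, 53]
Place pivot at 4: [47, 37, 23, 21, 53, 84, 66, 92]

Partitioned: [47, 37, 23, 21, 53, 84, 66, 92]


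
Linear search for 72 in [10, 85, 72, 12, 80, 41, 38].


i=0: 10!=72
i=1: 85!=72
i=2: 72==72 found!

Found at 2, 3 comps


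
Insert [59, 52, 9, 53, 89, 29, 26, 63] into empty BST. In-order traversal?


Insert 59: root
Insert 52: L from 59
Insert 9: L from 59 -> L from 52
Insert 53: L from 59 -> R from 52
Insert 89: R from 59
Insert 29: L from 59 -> L from 52 -> R from 9
Insert 26: L from 59 -> L from 52 -> R from 9 -> L from 29
Insert 63: R from 59 -> L from 89

In-order: [9, 26, 29, 52, 53, 59, 63, 89]


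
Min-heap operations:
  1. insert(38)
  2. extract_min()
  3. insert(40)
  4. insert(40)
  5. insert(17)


insert(38) -> [38]
extract_min()->38, []
insert(40) -> [40]
insert(40) -> [40, 40]
insert(17) -> [17, 40, 40]

Final heap: [17, 40, 40]


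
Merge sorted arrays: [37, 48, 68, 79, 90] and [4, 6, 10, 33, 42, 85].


Take 4 from B
Take 6 from B
Take 10 from B
Take 33 from B
Take 37 from A
Take 42 from B
Take 48 from A
Take 68 from A
Take 79 from A
Take 85 from B

Merged: [4, 6, 10, 33, 37, 42, 48, 68, 79, 85, 90]


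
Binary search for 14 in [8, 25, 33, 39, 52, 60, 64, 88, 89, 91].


Step 1: lo=0, hi=9, mid=4, val=52
Step 2: lo=0, hi=3, mid=1, val=25
Step 3: lo=0, hi=0, mid=0, val=8

Not found


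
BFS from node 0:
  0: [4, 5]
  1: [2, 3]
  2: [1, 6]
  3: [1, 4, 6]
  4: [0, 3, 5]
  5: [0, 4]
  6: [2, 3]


Visit 0, enqueue [4, 5]
Visit 4, enqueue [3]
Visit 5, enqueue []
Visit 3, enqueue [1, 6]
Visit 1, enqueue [2]
Visit 6, enqueue []
Visit 2, enqueue []

BFS order: [0, 4, 5, 3, 1, 6, 2]


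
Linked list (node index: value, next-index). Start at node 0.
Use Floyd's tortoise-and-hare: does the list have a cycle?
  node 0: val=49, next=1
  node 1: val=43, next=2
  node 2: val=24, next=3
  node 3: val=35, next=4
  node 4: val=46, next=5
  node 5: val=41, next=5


Floyd's tortoise (slow, +1) and hare (fast, +2):
  init: slow=0, fast=0
  step 1: slow=1, fast=2
  step 2: slow=2, fast=4
  step 3: slow=3, fast=5
  step 4: slow=4, fast=5
  step 5: slow=5, fast=5
  slow == fast at node 5: cycle detected

Cycle: yes


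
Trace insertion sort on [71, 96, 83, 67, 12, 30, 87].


Initial: [71, 96, 83, 67, 12, 30, 87]
Insert 96: [71, 96, 83, 67, 12, 30, 87]
Insert 83: [71, 83, 96, 67, 12, 30, 87]
Insert 67: [67, 71, 83, 96, 12, 30, 87]
Insert 12: [12, 67, 71, 83, 96, 30, 87]
Insert 30: [12, 30, 67, 71, 83, 96, 87]
Insert 87: [12, 30, 67, 71, 83, 87, 96]

Sorted: [12, 30, 67, 71, 83, 87, 96]


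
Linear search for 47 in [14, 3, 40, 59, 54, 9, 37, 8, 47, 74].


i=0: 14!=47
i=1: 3!=47
i=2: 40!=47
i=3: 59!=47
i=4: 54!=47
i=5: 9!=47
i=6: 37!=47
i=7: 8!=47
i=8: 47==47 found!

Found at 8, 9 comps


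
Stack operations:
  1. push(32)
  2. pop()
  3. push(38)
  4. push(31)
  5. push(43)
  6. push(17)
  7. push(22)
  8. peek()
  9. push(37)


push(32) -> [32]
pop()->32, []
push(38) -> [38]
push(31) -> [38, 31]
push(43) -> [38, 31, 43]
push(17) -> [38, 31, 43, 17]
push(22) -> [38, 31, 43, 17, 22]
peek()->22
push(37) -> [38, 31, 43, 17, 22, 37]

Final stack: [38, 31, 43, 17, 22, 37]
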